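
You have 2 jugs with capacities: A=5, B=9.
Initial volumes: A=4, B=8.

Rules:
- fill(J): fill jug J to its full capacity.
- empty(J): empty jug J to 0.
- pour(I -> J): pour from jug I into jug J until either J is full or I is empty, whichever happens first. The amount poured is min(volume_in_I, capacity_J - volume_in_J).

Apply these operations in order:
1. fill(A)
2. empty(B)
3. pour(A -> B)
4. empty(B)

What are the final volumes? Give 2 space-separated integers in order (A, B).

Answer: 0 0

Derivation:
Step 1: fill(A) -> (A=5 B=8)
Step 2: empty(B) -> (A=5 B=0)
Step 3: pour(A -> B) -> (A=0 B=5)
Step 4: empty(B) -> (A=0 B=0)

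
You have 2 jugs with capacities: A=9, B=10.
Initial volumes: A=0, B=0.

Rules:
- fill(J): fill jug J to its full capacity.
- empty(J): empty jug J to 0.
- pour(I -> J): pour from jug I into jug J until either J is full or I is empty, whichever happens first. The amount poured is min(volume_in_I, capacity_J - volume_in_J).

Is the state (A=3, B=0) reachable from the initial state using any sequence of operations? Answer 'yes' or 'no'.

Answer: yes

Derivation:
BFS from (A=0, B=0):
  1. fill(B) -> (A=0 B=10)
  2. pour(B -> A) -> (A=9 B=1)
  3. empty(A) -> (A=0 B=1)
  4. pour(B -> A) -> (A=1 B=0)
  5. fill(B) -> (A=1 B=10)
  6. pour(B -> A) -> (A=9 B=2)
  7. empty(A) -> (A=0 B=2)
  8. pour(B -> A) -> (A=2 B=0)
  9. fill(B) -> (A=2 B=10)
  10. pour(B -> A) -> (A=9 B=3)
  11. empty(A) -> (A=0 B=3)
  12. pour(B -> A) -> (A=3 B=0)
Target reached → yes.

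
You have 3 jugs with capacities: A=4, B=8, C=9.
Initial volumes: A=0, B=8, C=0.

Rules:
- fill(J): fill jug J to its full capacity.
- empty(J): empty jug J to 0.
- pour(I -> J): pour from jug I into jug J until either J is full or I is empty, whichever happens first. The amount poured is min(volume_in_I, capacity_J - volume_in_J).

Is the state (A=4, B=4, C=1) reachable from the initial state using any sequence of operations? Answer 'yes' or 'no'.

BFS from (A=0, B=8, C=0):
  1. empty(B) -> (A=0 B=0 C=0)
  2. fill(C) -> (A=0 B=0 C=9)
  3. pour(C -> B) -> (A=0 B=8 C=1)
  4. pour(B -> A) -> (A=4 B=4 C=1)
Target reached → yes.

Answer: yes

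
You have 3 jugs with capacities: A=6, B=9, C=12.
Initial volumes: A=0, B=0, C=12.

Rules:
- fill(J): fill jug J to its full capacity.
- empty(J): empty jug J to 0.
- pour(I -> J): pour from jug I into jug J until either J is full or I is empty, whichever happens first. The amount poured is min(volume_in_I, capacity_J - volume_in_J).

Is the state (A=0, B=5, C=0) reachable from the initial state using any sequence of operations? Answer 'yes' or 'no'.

Answer: no

Derivation:
BFS explored all 54 reachable states.
Reachable set includes: (0,0,0), (0,0,3), (0,0,6), (0,0,9), (0,0,12), (0,3,0), (0,3,3), (0,3,6), (0,3,9), (0,3,12), (0,6,0), (0,6,3) ...
Target (A=0, B=5, C=0) not in reachable set → no.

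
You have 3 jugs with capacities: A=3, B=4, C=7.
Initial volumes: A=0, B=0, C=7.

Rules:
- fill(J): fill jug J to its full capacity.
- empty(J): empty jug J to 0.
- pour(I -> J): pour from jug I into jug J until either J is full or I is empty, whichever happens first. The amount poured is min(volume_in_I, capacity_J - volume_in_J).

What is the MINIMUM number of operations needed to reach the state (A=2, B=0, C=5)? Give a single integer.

Answer: 5

Derivation:
BFS from (A=0, B=0, C=7). One shortest path:
  1. pour(C -> A) -> (A=3 B=0 C=4)
  2. pour(A -> B) -> (A=0 B=3 C=4)
  3. pour(C -> A) -> (A=3 B=3 C=1)
  4. pour(A -> B) -> (A=2 B=4 C=1)
  5. pour(B -> C) -> (A=2 B=0 C=5)
Reached target in 5 moves.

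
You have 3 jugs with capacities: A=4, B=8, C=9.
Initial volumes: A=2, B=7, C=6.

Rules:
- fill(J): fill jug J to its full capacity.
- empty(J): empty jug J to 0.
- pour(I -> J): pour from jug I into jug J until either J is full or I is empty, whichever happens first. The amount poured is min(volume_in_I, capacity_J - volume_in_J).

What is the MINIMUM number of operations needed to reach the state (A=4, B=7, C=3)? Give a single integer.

Answer: 4

Derivation:
BFS from (A=2, B=7, C=6). One shortest path:
  1. fill(C) -> (A=2 B=7 C=9)
  2. pour(C -> A) -> (A=4 B=7 C=7)
  3. empty(A) -> (A=0 B=7 C=7)
  4. pour(C -> A) -> (A=4 B=7 C=3)
Reached target in 4 moves.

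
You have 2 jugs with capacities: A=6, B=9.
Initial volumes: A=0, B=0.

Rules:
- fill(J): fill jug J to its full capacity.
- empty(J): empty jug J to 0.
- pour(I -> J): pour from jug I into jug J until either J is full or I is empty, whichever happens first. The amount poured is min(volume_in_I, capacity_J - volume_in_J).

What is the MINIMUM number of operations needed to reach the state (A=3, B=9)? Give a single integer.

Answer: 4

Derivation:
BFS from (A=0, B=0). One shortest path:
  1. fill(A) -> (A=6 B=0)
  2. pour(A -> B) -> (A=0 B=6)
  3. fill(A) -> (A=6 B=6)
  4. pour(A -> B) -> (A=3 B=9)
Reached target in 4 moves.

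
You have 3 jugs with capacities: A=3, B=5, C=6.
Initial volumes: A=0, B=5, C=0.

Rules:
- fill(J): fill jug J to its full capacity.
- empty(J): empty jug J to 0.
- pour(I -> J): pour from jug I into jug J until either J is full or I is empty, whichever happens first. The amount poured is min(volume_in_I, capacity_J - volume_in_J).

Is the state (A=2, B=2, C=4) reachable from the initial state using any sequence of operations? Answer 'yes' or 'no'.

Answer: no

Derivation:
BFS explored all 128 reachable states.
Reachable set includes: (0,0,0), (0,0,1), (0,0,2), (0,0,3), (0,0,4), (0,0,5), (0,0,6), (0,1,0), (0,1,1), (0,1,2), (0,1,3), (0,1,4) ...
Target (A=2, B=2, C=4) not in reachable set → no.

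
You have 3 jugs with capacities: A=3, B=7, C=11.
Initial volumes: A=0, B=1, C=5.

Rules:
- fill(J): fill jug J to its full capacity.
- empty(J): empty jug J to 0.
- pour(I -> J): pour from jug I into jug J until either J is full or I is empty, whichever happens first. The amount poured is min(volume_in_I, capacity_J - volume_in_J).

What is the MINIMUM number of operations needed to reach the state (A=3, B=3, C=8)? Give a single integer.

Answer: 5

Derivation:
BFS from (A=0, B=1, C=5). One shortest path:
  1. fill(A) -> (A=3 B=1 C=5)
  2. empty(B) -> (A=3 B=0 C=5)
  3. fill(C) -> (A=3 B=0 C=11)
  4. pour(A -> B) -> (A=0 B=3 C=11)
  5. pour(C -> A) -> (A=3 B=3 C=8)
Reached target in 5 moves.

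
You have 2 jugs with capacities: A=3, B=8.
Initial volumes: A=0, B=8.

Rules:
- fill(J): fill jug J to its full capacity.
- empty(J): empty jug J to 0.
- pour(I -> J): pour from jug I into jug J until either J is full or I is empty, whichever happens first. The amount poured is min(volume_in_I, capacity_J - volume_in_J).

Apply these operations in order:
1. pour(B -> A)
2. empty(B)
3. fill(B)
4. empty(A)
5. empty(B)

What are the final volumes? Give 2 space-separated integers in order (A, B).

Step 1: pour(B -> A) -> (A=3 B=5)
Step 2: empty(B) -> (A=3 B=0)
Step 3: fill(B) -> (A=3 B=8)
Step 4: empty(A) -> (A=0 B=8)
Step 5: empty(B) -> (A=0 B=0)

Answer: 0 0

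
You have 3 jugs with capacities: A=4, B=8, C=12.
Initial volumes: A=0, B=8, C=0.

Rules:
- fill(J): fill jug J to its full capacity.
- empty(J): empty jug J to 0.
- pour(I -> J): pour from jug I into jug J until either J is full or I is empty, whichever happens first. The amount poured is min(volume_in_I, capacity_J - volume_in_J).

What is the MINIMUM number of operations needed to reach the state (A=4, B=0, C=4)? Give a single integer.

Answer: 2

Derivation:
BFS from (A=0, B=8, C=0). One shortest path:
  1. pour(B -> A) -> (A=4 B=4 C=0)
  2. pour(B -> C) -> (A=4 B=0 C=4)
Reached target in 2 moves.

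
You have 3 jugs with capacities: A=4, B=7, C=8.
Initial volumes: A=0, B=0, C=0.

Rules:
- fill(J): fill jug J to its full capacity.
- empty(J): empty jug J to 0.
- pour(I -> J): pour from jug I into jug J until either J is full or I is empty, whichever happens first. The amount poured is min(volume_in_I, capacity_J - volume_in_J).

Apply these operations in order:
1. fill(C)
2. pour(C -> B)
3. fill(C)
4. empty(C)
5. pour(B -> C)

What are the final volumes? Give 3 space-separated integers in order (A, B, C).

Step 1: fill(C) -> (A=0 B=0 C=8)
Step 2: pour(C -> B) -> (A=0 B=7 C=1)
Step 3: fill(C) -> (A=0 B=7 C=8)
Step 4: empty(C) -> (A=0 B=7 C=0)
Step 5: pour(B -> C) -> (A=0 B=0 C=7)

Answer: 0 0 7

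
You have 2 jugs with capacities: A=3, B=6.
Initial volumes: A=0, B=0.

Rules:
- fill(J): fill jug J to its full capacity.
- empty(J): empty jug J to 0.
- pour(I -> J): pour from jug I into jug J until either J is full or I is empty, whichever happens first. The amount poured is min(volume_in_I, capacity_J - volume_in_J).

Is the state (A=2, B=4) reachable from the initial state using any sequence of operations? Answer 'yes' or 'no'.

Answer: no

Derivation:
BFS explored all 6 reachable states.
Reachable set includes: (0,0), (0,3), (0,6), (3,0), (3,3), (3,6)
Target (A=2, B=4) not in reachable set → no.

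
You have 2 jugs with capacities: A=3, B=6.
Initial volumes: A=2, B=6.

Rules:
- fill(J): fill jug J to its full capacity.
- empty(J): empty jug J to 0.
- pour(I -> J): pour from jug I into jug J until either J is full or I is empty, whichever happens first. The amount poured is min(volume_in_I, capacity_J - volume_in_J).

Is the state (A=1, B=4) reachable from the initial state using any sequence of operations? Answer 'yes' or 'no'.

Answer: no

Derivation:
BFS explored all 12 reachable states.
Reachable set includes: (0,0), (0,2), (0,3), (0,5), (0,6), (2,0), (2,6), (3,0), (3,2), (3,3), (3,5), (3,6)
Target (A=1, B=4) not in reachable set → no.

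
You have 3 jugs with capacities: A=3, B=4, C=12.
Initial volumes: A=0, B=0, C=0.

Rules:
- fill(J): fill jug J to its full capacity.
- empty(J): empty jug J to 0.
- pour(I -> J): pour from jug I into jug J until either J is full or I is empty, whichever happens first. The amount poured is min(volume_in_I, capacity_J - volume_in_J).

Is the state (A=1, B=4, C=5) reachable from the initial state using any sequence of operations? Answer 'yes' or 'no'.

Answer: yes

Derivation:
BFS from (A=0, B=0, C=0):
  1. fill(B) -> (A=0 B=4 C=0)
  2. fill(C) -> (A=0 B=4 C=12)
  3. pour(B -> A) -> (A=3 B=1 C=12)
  4. empty(A) -> (A=0 B=1 C=12)
  5. pour(C -> A) -> (A=3 B=1 C=9)
  6. empty(A) -> (A=0 B=1 C=9)
  7. pour(B -> A) -> (A=1 B=0 C=9)
  8. pour(C -> B) -> (A=1 B=4 C=5)
Target reached → yes.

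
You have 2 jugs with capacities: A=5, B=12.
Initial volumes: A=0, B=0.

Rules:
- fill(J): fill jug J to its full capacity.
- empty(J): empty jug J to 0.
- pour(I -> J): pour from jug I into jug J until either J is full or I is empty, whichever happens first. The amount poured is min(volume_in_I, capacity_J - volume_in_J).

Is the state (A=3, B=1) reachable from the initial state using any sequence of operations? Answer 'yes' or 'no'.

BFS explored all 34 reachable states.
Reachable set includes: (0,0), (0,1), (0,2), (0,3), (0,4), (0,5), (0,6), (0,7), (0,8), (0,9), (0,10), (0,11) ...
Target (A=3, B=1) not in reachable set → no.

Answer: no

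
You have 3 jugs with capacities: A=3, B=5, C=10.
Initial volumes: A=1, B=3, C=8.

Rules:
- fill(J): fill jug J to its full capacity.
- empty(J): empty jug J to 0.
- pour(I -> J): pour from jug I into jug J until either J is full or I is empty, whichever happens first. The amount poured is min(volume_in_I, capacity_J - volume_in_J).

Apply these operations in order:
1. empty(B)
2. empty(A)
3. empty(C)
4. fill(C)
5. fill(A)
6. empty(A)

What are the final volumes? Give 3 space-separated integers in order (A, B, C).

Step 1: empty(B) -> (A=1 B=0 C=8)
Step 2: empty(A) -> (A=0 B=0 C=8)
Step 3: empty(C) -> (A=0 B=0 C=0)
Step 4: fill(C) -> (A=0 B=0 C=10)
Step 5: fill(A) -> (A=3 B=0 C=10)
Step 6: empty(A) -> (A=0 B=0 C=10)

Answer: 0 0 10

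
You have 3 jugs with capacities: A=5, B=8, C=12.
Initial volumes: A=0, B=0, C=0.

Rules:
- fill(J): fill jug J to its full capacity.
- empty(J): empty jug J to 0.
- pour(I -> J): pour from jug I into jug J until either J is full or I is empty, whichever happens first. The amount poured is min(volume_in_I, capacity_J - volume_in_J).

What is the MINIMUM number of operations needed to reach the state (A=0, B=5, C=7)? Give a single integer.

BFS from (A=0, B=0, C=0). One shortest path:
  1. fill(C) -> (A=0 B=0 C=12)
  2. pour(C -> A) -> (A=5 B=0 C=7)
  3. pour(A -> B) -> (A=0 B=5 C=7)
Reached target in 3 moves.

Answer: 3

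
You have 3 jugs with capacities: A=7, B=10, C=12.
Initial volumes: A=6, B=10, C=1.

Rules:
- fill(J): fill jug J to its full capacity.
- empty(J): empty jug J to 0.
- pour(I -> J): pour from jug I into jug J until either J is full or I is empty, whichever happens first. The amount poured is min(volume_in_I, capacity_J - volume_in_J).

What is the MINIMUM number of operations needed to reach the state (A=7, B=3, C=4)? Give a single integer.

Answer: 6

Derivation:
BFS from (A=6, B=10, C=1). One shortest path:
  1. empty(A) -> (A=0 B=10 C=1)
  2. pour(B -> A) -> (A=7 B=3 C=1)
  3. empty(A) -> (A=0 B=3 C=1)
  4. pour(B -> C) -> (A=0 B=0 C=4)
  5. fill(B) -> (A=0 B=10 C=4)
  6. pour(B -> A) -> (A=7 B=3 C=4)
Reached target in 6 moves.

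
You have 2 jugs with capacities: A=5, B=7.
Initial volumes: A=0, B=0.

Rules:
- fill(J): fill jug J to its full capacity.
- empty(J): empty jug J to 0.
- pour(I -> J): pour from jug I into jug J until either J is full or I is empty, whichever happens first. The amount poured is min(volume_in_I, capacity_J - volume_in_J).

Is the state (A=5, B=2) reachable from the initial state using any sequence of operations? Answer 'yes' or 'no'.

Answer: yes

Derivation:
BFS from (A=0, B=0):
  1. fill(B) -> (A=0 B=7)
  2. pour(B -> A) -> (A=5 B=2)
Target reached → yes.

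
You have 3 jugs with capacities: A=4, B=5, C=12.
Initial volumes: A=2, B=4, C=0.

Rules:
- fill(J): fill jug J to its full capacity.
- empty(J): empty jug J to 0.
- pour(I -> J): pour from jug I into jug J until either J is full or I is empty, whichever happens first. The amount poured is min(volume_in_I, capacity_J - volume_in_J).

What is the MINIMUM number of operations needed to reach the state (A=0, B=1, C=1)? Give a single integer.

Answer: 4

Derivation:
BFS from (A=2, B=4, C=0). One shortest path:
  1. pour(A -> B) -> (A=1 B=5 C=0)
  2. pour(A -> C) -> (A=0 B=5 C=1)
  3. pour(B -> A) -> (A=4 B=1 C=1)
  4. empty(A) -> (A=0 B=1 C=1)
Reached target in 4 moves.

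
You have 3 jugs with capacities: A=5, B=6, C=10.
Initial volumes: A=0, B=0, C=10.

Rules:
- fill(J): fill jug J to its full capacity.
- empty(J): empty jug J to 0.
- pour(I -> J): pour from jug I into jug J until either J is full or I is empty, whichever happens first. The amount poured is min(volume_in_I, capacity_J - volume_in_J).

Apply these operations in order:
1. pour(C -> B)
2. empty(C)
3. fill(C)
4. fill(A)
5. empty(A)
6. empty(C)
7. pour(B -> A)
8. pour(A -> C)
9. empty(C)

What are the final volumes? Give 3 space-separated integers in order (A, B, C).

Step 1: pour(C -> B) -> (A=0 B=6 C=4)
Step 2: empty(C) -> (A=0 B=6 C=0)
Step 3: fill(C) -> (A=0 B=6 C=10)
Step 4: fill(A) -> (A=5 B=6 C=10)
Step 5: empty(A) -> (A=0 B=6 C=10)
Step 6: empty(C) -> (A=0 B=6 C=0)
Step 7: pour(B -> A) -> (A=5 B=1 C=0)
Step 8: pour(A -> C) -> (A=0 B=1 C=5)
Step 9: empty(C) -> (A=0 B=1 C=0)

Answer: 0 1 0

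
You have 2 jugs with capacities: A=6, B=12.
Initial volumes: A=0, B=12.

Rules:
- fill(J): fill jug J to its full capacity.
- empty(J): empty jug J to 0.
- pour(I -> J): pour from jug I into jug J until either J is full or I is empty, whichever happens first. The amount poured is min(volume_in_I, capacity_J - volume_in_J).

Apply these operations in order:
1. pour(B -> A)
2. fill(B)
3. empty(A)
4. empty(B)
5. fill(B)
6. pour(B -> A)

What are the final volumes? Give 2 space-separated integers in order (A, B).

Step 1: pour(B -> A) -> (A=6 B=6)
Step 2: fill(B) -> (A=6 B=12)
Step 3: empty(A) -> (A=0 B=12)
Step 4: empty(B) -> (A=0 B=0)
Step 5: fill(B) -> (A=0 B=12)
Step 6: pour(B -> A) -> (A=6 B=6)

Answer: 6 6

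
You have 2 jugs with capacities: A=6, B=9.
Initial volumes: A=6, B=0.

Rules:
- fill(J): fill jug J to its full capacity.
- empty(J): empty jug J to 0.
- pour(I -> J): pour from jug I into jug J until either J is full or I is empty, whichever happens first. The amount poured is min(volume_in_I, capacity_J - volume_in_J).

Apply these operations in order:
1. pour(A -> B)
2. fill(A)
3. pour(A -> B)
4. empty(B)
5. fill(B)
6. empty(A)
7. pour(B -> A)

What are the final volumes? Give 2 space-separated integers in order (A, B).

Answer: 6 3

Derivation:
Step 1: pour(A -> B) -> (A=0 B=6)
Step 2: fill(A) -> (A=6 B=6)
Step 3: pour(A -> B) -> (A=3 B=9)
Step 4: empty(B) -> (A=3 B=0)
Step 5: fill(B) -> (A=3 B=9)
Step 6: empty(A) -> (A=0 B=9)
Step 7: pour(B -> A) -> (A=6 B=3)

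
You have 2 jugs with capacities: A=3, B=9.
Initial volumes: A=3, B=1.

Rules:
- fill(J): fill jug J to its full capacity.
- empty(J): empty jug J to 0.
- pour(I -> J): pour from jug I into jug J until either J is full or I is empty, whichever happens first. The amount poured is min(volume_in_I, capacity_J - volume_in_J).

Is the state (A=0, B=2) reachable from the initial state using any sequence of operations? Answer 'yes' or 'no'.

BFS explored all 16 reachable states.
Reachable set includes: (0,0), (0,1), (0,3), (0,4), (0,6), (0,7), (0,9), (1,0), (1,9), (3,0), (3,1), (3,3) ...
Target (A=0, B=2) not in reachable set → no.

Answer: no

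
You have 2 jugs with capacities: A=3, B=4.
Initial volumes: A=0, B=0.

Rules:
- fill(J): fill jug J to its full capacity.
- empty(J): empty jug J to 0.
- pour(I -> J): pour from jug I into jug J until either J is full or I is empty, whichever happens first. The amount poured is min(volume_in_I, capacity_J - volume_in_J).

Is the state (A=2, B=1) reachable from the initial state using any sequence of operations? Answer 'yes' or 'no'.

Answer: no

Derivation:
BFS explored all 14 reachable states.
Reachable set includes: (0,0), (0,1), (0,2), (0,3), (0,4), (1,0), (1,4), (2,0), (2,4), (3,0), (3,1), (3,2) ...
Target (A=2, B=1) not in reachable set → no.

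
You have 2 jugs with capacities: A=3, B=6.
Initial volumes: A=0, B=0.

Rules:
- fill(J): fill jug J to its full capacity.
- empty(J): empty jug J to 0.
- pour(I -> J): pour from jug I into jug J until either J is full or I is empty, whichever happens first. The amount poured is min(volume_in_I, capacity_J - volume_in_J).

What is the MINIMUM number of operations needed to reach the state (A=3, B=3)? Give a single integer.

Answer: 2

Derivation:
BFS from (A=0, B=0). One shortest path:
  1. fill(B) -> (A=0 B=6)
  2. pour(B -> A) -> (A=3 B=3)
Reached target in 2 moves.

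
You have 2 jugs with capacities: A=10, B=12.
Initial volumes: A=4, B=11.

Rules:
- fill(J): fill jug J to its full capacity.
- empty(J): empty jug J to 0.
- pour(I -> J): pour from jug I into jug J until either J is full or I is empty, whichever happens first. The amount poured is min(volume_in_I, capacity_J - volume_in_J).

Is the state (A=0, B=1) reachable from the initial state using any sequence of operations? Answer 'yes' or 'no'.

BFS from (A=4, B=11):
  1. empty(A) -> (A=0 B=11)
  2. pour(B -> A) -> (A=10 B=1)
  3. empty(A) -> (A=0 B=1)
Target reached → yes.

Answer: yes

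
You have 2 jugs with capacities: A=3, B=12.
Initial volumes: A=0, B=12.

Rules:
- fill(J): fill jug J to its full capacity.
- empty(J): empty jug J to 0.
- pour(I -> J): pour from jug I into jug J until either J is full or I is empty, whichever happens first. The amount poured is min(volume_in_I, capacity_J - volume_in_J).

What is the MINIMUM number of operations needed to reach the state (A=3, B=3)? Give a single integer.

BFS from (A=0, B=12). One shortest path:
  1. fill(A) -> (A=3 B=12)
  2. empty(B) -> (A=3 B=0)
  3. pour(A -> B) -> (A=0 B=3)
  4. fill(A) -> (A=3 B=3)
Reached target in 4 moves.

Answer: 4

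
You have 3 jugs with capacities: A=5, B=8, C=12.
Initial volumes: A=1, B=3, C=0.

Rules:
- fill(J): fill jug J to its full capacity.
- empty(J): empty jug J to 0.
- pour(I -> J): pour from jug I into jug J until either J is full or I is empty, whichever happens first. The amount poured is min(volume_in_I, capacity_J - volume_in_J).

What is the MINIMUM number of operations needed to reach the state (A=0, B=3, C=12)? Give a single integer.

BFS from (A=1, B=3, C=0). One shortest path:
  1. empty(A) -> (A=0 B=3 C=0)
  2. fill(C) -> (A=0 B=3 C=12)
Reached target in 2 moves.

Answer: 2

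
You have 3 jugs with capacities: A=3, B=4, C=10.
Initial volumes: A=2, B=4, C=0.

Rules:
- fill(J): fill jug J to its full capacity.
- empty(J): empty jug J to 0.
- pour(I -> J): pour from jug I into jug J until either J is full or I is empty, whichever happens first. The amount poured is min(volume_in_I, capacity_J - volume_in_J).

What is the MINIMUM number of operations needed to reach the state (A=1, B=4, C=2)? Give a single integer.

Answer: 5

Derivation:
BFS from (A=2, B=4, C=0). One shortest path:
  1. pour(A -> C) -> (A=0 B=4 C=2)
  2. pour(B -> A) -> (A=3 B=1 C=2)
  3. empty(A) -> (A=0 B=1 C=2)
  4. pour(B -> A) -> (A=1 B=0 C=2)
  5. fill(B) -> (A=1 B=4 C=2)
Reached target in 5 moves.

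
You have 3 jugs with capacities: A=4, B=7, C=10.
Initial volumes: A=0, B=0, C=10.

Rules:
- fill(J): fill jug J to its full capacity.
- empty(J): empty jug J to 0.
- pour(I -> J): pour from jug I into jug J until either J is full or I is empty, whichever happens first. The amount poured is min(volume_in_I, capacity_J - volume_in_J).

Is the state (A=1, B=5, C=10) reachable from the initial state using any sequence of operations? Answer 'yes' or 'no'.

BFS from (A=0, B=0, C=10):
  1. pour(C -> A) -> (A=4 B=0 C=6)
  2. empty(A) -> (A=0 B=0 C=6)
  3. pour(C -> A) -> (A=4 B=0 C=2)
  4. pour(A -> B) -> (A=0 B=4 C=2)
  5. pour(C -> A) -> (A=2 B=4 C=0)
  6. fill(C) -> (A=2 B=4 C=10)
  7. pour(C -> A) -> (A=4 B=4 C=8)
  8. pour(A -> B) -> (A=1 B=7 C=8)
  9. pour(B -> C) -> (A=1 B=5 C=10)
Target reached → yes.

Answer: yes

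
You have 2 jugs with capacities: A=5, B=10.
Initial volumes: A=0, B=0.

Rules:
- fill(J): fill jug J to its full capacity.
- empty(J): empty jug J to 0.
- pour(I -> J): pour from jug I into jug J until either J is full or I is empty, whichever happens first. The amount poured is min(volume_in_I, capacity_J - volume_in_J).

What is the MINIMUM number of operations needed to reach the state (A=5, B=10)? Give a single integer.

BFS from (A=0, B=0). One shortest path:
  1. fill(A) -> (A=5 B=0)
  2. fill(B) -> (A=5 B=10)
Reached target in 2 moves.

Answer: 2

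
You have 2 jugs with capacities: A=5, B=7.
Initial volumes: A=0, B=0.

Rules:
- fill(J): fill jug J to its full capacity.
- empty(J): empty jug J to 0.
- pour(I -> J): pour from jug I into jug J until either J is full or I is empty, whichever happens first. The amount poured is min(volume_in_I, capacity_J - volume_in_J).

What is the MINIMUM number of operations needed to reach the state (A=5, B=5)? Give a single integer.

Answer: 3

Derivation:
BFS from (A=0, B=0). One shortest path:
  1. fill(A) -> (A=5 B=0)
  2. pour(A -> B) -> (A=0 B=5)
  3. fill(A) -> (A=5 B=5)
Reached target in 3 moves.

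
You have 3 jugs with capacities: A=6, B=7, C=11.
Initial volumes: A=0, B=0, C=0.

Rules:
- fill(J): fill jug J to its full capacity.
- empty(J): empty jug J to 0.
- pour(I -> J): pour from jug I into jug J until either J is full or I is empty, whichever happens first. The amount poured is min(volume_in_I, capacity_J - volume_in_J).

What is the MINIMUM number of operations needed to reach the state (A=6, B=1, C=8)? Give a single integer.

Answer: 7

Derivation:
BFS from (A=0, B=0, C=0). One shortest path:
  1. fill(C) -> (A=0 B=0 C=11)
  2. pour(C -> B) -> (A=0 B=7 C=4)
  3. empty(B) -> (A=0 B=0 C=4)
  4. pour(C -> B) -> (A=0 B=4 C=0)
  5. fill(C) -> (A=0 B=4 C=11)
  6. pour(C -> B) -> (A=0 B=7 C=8)
  7. pour(B -> A) -> (A=6 B=1 C=8)
Reached target in 7 moves.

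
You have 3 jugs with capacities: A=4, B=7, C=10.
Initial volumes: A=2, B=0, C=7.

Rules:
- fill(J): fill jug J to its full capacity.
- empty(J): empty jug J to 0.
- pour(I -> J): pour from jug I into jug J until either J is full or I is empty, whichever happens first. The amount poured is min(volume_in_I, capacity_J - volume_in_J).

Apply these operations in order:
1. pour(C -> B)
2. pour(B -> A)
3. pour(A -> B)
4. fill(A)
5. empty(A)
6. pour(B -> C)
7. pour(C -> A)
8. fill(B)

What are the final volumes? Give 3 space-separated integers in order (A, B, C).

Step 1: pour(C -> B) -> (A=2 B=7 C=0)
Step 2: pour(B -> A) -> (A=4 B=5 C=0)
Step 3: pour(A -> B) -> (A=2 B=7 C=0)
Step 4: fill(A) -> (A=4 B=7 C=0)
Step 5: empty(A) -> (A=0 B=7 C=0)
Step 6: pour(B -> C) -> (A=0 B=0 C=7)
Step 7: pour(C -> A) -> (A=4 B=0 C=3)
Step 8: fill(B) -> (A=4 B=7 C=3)

Answer: 4 7 3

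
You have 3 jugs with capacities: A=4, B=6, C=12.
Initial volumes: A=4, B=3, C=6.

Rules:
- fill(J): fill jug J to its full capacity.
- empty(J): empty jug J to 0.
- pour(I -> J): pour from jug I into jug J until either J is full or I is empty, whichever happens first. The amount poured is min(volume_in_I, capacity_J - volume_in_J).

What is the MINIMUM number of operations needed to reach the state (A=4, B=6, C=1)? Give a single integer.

BFS from (A=4, B=3, C=6). One shortest path:
  1. empty(C) -> (A=4 B=3 C=0)
  2. pour(A -> B) -> (A=1 B=6 C=0)
  3. pour(A -> C) -> (A=0 B=6 C=1)
  4. fill(A) -> (A=4 B=6 C=1)
Reached target in 4 moves.

Answer: 4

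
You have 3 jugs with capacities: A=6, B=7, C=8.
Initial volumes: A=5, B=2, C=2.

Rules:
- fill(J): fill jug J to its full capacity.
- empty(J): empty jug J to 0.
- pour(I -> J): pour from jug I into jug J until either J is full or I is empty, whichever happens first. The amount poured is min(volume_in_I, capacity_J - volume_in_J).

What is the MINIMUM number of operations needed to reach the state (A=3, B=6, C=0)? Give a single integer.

BFS from (A=5, B=2, C=2). One shortest path:
  1. pour(B -> A) -> (A=6 B=1 C=2)
  2. pour(B -> C) -> (A=6 B=0 C=3)
  3. pour(A -> B) -> (A=0 B=6 C=3)
  4. pour(C -> A) -> (A=3 B=6 C=0)
Reached target in 4 moves.

Answer: 4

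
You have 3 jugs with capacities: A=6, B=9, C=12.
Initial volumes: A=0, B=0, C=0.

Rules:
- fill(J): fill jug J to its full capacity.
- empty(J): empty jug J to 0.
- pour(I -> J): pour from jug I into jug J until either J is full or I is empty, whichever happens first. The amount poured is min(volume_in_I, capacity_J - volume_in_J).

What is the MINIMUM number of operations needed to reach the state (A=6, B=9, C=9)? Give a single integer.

BFS from (A=0, B=0, C=0). One shortest path:
  1. fill(A) -> (A=6 B=0 C=0)
  2. fill(B) -> (A=6 B=9 C=0)
  3. pour(B -> C) -> (A=6 B=0 C=9)
  4. fill(B) -> (A=6 B=9 C=9)
Reached target in 4 moves.

Answer: 4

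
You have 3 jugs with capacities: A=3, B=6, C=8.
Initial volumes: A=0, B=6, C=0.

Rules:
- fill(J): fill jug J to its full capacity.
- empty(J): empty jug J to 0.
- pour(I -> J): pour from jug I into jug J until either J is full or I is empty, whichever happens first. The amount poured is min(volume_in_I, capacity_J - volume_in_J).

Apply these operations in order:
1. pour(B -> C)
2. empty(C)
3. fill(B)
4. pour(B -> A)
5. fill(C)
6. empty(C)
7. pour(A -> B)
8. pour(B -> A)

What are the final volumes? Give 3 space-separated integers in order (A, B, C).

Answer: 3 3 0

Derivation:
Step 1: pour(B -> C) -> (A=0 B=0 C=6)
Step 2: empty(C) -> (A=0 B=0 C=0)
Step 3: fill(B) -> (A=0 B=6 C=0)
Step 4: pour(B -> A) -> (A=3 B=3 C=0)
Step 5: fill(C) -> (A=3 B=3 C=8)
Step 6: empty(C) -> (A=3 B=3 C=0)
Step 7: pour(A -> B) -> (A=0 B=6 C=0)
Step 8: pour(B -> A) -> (A=3 B=3 C=0)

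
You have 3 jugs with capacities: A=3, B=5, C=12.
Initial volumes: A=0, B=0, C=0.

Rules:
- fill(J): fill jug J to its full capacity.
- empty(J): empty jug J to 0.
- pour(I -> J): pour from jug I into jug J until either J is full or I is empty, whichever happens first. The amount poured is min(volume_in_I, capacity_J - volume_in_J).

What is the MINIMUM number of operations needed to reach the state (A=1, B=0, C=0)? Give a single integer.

Answer: 5

Derivation:
BFS from (A=0, B=0, C=0). One shortest path:
  1. fill(A) -> (A=3 B=0 C=0)
  2. pour(A -> B) -> (A=0 B=3 C=0)
  3. fill(A) -> (A=3 B=3 C=0)
  4. pour(A -> B) -> (A=1 B=5 C=0)
  5. empty(B) -> (A=1 B=0 C=0)
Reached target in 5 moves.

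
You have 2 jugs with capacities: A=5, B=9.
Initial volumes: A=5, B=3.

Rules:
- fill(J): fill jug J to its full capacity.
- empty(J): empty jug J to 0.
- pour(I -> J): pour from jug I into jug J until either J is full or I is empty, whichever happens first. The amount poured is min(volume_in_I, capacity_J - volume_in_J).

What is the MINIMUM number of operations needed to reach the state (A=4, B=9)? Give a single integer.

Answer: 3

Derivation:
BFS from (A=5, B=3). One shortest path:
  1. pour(A -> B) -> (A=0 B=8)
  2. fill(A) -> (A=5 B=8)
  3. pour(A -> B) -> (A=4 B=9)
Reached target in 3 moves.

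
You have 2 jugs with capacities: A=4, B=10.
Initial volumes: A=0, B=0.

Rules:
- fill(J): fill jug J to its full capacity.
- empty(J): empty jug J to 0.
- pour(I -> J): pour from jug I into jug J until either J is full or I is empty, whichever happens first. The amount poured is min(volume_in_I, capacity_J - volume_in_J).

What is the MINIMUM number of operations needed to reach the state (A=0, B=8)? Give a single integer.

BFS from (A=0, B=0). One shortest path:
  1. fill(A) -> (A=4 B=0)
  2. pour(A -> B) -> (A=0 B=4)
  3. fill(A) -> (A=4 B=4)
  4. pour(A -> B) -> (A=0 B=8)
Reached target in 4 moves.

Answer: 4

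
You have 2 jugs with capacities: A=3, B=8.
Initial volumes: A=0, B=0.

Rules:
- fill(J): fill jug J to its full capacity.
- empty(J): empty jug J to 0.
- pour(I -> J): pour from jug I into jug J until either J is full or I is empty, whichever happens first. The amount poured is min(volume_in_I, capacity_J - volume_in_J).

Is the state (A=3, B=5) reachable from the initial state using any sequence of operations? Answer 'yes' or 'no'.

Answer: yes

Derivation:
BFS from (A=0, B=0):
  1. fill(B) -> (A=0 B=8)
  2. pour(B -> A) -> (A=3 B=5)
Target reached → yes.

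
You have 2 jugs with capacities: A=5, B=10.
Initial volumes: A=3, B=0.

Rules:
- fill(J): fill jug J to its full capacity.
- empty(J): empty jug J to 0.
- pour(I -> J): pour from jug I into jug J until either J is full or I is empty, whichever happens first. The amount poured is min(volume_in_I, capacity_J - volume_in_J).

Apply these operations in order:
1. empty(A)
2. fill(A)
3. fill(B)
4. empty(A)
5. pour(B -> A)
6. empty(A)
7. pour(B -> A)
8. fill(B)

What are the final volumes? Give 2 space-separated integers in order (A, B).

Answer: 5 10

Derivation:
Step 1: empty(A) -> (A=0 B=0)
Step 2: fill(A) -> (A=5 B=0)
Step 3: fill(B) -> (A=5 B=10)
Step 4: empty(A) -> (A=0 B=10)
Step 5: pour(B -> A) -> (A=5 B=5)
Step 6: empty(A) -> (A=0 B=5)
Step 7: pour(B -> A) -> (A=5 B=0)
Step 8: fill(B) -> (A=5 B=10)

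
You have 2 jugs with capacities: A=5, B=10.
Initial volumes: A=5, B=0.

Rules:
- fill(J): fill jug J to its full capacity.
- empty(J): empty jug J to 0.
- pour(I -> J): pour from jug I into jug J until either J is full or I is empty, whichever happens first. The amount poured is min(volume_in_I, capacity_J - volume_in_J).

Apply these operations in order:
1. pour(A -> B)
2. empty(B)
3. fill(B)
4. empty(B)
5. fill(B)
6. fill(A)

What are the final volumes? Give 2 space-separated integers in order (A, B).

Step 1: pour(A -> B) -> (A=0 B=5)
Step 2: empty(B) -> (A=0 B=0)
Step 3: fill(B) -> (A=0 B=10)
Step 4: empty(B) -> (A=0 B=0)
Step 5: fill(B) -> (A=0 B=10)
Step 6: fill(A) -> (A=5 B=10)

Answer: 5 10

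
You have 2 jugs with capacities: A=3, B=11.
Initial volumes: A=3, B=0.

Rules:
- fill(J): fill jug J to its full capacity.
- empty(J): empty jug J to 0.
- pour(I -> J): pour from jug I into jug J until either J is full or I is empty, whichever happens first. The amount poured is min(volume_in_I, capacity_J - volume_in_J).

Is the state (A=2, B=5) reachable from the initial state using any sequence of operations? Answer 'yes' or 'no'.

BFS explored all 28 reachable states.
Reachable set includes: (0,0), (0,1), (0,2), (0,3), (0,4), (0,5), (0,6), (0,7), (0,8), (0,9), (0,10), (0,11) ...
Target (A=2, B=5) not in reachable set → no.

Answer: no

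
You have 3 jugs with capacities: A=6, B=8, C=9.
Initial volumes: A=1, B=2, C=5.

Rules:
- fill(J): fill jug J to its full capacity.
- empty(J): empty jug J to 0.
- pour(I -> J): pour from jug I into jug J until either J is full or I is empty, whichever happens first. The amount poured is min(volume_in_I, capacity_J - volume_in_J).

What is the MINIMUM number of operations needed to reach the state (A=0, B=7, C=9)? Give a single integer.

Answer: 3

Derivation:
BFS from (A=1, B=2, C=5). One shortest path:
  1. empty(A) -> (A=0 B=2 C=5)
  2. pour(C -> B) -> (A=0 B=7 C=0)
  3. fill(C) -> (A=0 B=7 C=9)
Reached target in 3 moves.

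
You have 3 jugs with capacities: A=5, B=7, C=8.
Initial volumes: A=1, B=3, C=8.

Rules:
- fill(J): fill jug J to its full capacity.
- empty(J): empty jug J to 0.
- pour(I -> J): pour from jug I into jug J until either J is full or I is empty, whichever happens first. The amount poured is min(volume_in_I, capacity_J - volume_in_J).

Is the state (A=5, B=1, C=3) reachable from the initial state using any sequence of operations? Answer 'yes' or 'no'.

BFS from (A=1, B=3, C=8):
  1. empty(B) -> (A=1 B=0 C=8)
  2. pour(A -> B) -> (A=0 B=1 C=8)
  3. pour(C -> A) -> (A=5 B=1 C=3)
Target reached → yes.

Answer: yes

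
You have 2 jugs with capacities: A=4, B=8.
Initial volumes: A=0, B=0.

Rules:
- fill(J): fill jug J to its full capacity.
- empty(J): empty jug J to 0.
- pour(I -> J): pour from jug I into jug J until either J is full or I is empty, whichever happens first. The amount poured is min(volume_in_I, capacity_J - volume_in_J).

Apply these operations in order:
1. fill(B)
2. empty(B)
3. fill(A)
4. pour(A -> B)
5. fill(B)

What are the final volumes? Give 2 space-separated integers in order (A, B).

Step 1: fill(B) -> (A=0 B=8)
Step 2: empty(B) -> (A=0 B=0)
Step 3: fill(A) -> (A=4 B=0)
Step 4: pour(A -> B) -> (A=0 B=4)
Step 5: fill(B) -> (A=0 B=8)

Answer: 0 8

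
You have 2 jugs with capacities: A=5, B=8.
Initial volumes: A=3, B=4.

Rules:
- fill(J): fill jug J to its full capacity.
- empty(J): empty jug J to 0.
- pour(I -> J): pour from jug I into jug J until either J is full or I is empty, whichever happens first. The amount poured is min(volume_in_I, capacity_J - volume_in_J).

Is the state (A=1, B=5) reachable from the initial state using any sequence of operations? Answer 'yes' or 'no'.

BFS explored all 27 reachable states.
Reachable set includes: (0,0), (0,1), (0,2), (0,3), (0,4), (0,5), (0,6), (0,7), (0,8), (1,0), (1,8), (2,0) ...
Target (A=1, B=5) not in reachable set → no.

Answer: no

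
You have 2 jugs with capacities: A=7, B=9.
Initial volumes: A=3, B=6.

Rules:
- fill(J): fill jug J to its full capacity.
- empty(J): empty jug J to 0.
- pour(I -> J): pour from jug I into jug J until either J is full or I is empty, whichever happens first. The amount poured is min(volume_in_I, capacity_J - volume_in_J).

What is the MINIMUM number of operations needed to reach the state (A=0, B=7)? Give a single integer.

BFS from (A=3, B=6). One shortest path:
  1. fill(A) -> (A=7 B=6)
  2. empty(B) -> (A=7 B=0)
  3. pour(A -> B) -> (A=0 B=7)
Reached target in 3 moves.

Answer: 3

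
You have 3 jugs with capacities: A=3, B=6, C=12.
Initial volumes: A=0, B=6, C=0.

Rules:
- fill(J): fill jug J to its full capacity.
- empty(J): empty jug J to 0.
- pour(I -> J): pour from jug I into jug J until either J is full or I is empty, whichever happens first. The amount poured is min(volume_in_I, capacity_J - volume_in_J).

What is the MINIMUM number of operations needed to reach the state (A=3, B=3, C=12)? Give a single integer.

Answer: 2

Derivation:
BFS from (A=0, B=6, C=0). One shortest path:
  1. fill(C) -> (A=0 B=6 C=12)
  2. pour(B -> A) -> (A=3 B=3 C=12)
Reached target in 2 moves.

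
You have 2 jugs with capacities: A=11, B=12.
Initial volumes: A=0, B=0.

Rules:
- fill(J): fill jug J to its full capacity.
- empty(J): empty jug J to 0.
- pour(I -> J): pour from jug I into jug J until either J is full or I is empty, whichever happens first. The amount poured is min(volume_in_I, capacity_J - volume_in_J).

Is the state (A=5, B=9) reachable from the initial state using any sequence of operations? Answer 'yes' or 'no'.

Answer: no

Derivation:
BFS explored all 46 reachable states.
Reachable set includes: (0,0), (0,1), (0,2), (0,3), (0,4), (0,5), (0,6), (0,7), (0,8), (0,9), (0,10), (0,11) ...
Target (A=5, B=9) not in reachable set → no.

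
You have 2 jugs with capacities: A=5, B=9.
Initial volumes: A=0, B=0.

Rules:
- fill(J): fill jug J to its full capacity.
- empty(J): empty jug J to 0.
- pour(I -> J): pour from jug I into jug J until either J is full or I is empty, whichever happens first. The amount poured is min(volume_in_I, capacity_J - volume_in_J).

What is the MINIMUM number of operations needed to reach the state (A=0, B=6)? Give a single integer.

Answer: 8

Derivation:
BFS from (A=0, B=0). One shortest path:
  1. fill(A) -> (A=5 B=0)
  2. pour(A -> B) -> (A=0 B=5)
  3. fill(A) -> (A=5 B=5)
  4. pour(A -> B) -> (A=1 B=9)
  5. empty(B) -> (A=1 B=0)
  6. pour(A -> B) -> (A=0 B=1)
  7. fill(A) -> (A=5 B=1)
  8. pour(A -> B) -> (A=0 B=6)
Reached target in 8 moves.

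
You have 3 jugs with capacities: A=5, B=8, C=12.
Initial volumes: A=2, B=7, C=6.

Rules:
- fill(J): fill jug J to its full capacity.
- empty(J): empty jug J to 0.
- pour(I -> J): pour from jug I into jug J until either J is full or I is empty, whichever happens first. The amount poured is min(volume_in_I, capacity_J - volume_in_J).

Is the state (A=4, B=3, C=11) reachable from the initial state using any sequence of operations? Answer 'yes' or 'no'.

BFS explored all 395 reachable states.
Reachable set includes: (0,0,0), (0,0,1), (0,0,2), (0,0,3), (0,0,4), (0,0,5), (0,0,6), (0,0,7), (0,0,8), (0,0,9), (0,0,10), (0,0,11) ...
Target (A=4, B=3, C=11) not in reachable set → no.

Answer: no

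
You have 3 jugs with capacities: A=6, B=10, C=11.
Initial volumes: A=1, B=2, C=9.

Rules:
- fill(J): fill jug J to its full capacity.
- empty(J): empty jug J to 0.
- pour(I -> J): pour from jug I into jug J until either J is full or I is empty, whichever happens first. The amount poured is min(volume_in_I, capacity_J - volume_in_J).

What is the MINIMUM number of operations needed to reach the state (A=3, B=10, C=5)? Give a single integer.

Answer: 6

Derivation:
BFS from (A=1, B=2, C=9). One shortest path:
  1. fill(C) -> (A=1 B=2 C=11)
  2. pour(A -> B) -> (A=0 B=3 C=11)
  3. pour(C -> A) -> (A=6 B=3 C=5)
  4. empty(A) -> (A=0 B=3 C=5)
  5. pour(B -> A) -> (A=3 B=0 C=5)
  6. fill(B) -> (A=3 B=10 C=5)
Reached target in 6 moves.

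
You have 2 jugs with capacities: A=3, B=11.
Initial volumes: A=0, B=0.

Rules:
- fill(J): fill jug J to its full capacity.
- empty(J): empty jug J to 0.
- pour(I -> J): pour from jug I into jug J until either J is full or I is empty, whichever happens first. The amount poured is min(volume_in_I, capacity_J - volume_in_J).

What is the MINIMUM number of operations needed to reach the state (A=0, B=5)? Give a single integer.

Answer: 5

Derivation:
BFS from (A=0, B=0). One shortest path:
  1. fill(B) -> (A=0 B=11)
  2. pour(B -> A) -> (A=3 B=8)
  3. empty(A) -> (A=0 B=8)
  4. pour(B -> A) -> (A=3 B=5)
  5. empty(A) -> (A=0 B=5)
Reached target in 5 moves.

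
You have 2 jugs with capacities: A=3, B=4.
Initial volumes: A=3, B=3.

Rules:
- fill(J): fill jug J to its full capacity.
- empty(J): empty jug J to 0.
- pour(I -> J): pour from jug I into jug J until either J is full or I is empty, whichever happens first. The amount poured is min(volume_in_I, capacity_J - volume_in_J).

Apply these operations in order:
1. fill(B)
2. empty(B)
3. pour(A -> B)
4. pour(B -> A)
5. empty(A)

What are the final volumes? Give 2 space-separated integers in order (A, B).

Step 1: fill(B) -> (A=3 B=4)
Step 2: empty(B) -> (A=3 B=0)
Step 3: pour(A -> B) -> (A=0 B=3)
Step 4: pour(B -> A) -> (A=3 B=0)
Step 5: empty(A) -> (A=0 B=0)

Answer: 0 0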